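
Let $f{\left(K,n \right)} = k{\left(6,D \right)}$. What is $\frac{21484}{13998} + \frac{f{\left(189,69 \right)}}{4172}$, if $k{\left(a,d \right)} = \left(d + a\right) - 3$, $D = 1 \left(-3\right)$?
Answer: $\frac{10742}{6999} \approx 1.5348$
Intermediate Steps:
$D = -3$
$k{\left(a,d \right)} = -3 + a + d$ ($k{\left(a,d \right)} = \left(a + d\right) - 3 = -3 + a + d$)
$f{\left(K,n \right)} = 0$ ($f{\left(K,n \right)} = -3 + 6 - 3 = 0$)
$\frac{21484}{13998} + \frac{f{\left(189,69 \right)}}{4172} = \frac{21484}{13998} + \frac{0}{4172} = 21484 \cdot \frac{1}{13998} + 0 \cdot \frac{1}{4172} = \frac{10742}{6999} + 0 = \frac{10742}{6999}$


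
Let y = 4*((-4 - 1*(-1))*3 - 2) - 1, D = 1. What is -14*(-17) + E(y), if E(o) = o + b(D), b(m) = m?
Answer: 194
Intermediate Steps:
y = -45 (y = 4*((-4 + 1)*3 - 2) - 1 = 4*(-3*3 - 2) - 1 = 4*(-9 - 2) - 1 = 4*(-11) - 1 = -44 - 1 = -45)
E(o) = 1 + o (E(o) = o + 1 = 1 + o)
-14*(-17) + E(y) = -14*(-17) + (1 - 45) = 238 - 44 = 194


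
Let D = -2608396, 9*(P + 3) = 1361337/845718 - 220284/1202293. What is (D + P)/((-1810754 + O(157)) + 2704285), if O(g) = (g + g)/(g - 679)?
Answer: -230743323621892505315/79043193325707576772 ≈ -2.9192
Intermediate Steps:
O(g) = 2*g/(-679 + g) (O(g) = (2*g)/(-679 + g) = 2*g/(-679 + g))
P = -8667731548423/3050402494122 (P = -3 + (1361337/845718 - 220284/1202293)/9 = -3 + (1361337*(1/845718) - 220284*1/1202293)/9 = -3 + (453779/281906 - 220284/1202293)/9 = -3 + (1/9)*(483475933943/338933610458) = -3 + 483475933943/3050402494122 = -8667731548423/3050402494122 ≈ -2.8415)
(D + P)/((-1810754 + O(157)) + 2704285) = (-2608396 - 8667731548423/3050402494122)/((-1810754 + 2*157/(-679 + 157)) + 2704285) = -7956666331789396735/(3050402494122*((-1810754 + 2*157/(-522)) + 2704285)) = -7956666331789396735/(3050402494122*((-1810754 + 2*157*(-1/522)) + 2704285)) = -7956666331789396735/(3050402494122*((-1810754 - 157/261) + 2704285)) = -7956666331789396735/(3050402494122*(-472606951/261 + 2704285)) = -7956666331789396735/(3050402494122*233211434/261) = -7956666331789396735/3050402494122*261/233211434 = -230743323621892505315/79043193325707576772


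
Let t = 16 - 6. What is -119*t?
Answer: -1190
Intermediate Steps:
t = 10
-119*t = -119*10 = -1190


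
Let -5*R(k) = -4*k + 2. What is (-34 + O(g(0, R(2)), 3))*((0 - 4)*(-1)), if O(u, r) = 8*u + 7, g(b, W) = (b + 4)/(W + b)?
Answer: -4/3 ≈ -1.3333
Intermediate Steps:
R(k) = -2/5 + 4*k/5 (R(k) = -(-4*k + 2)/5 = -(2 - 4*k)/5 = -2/5 + 4*k/5)
g(b, W) = (4 + b)/(W + b)
O(u, r) = 7 + 8*u
(-34 + O(g(0, R(2)), 3))*((0 - 4)*(-1)) = (-34 + (7 + 8*((4 + 0)/((-2/5 + (4/5)*2) + 0))))*((0 - 4)*(-1)) = (-34 + (7 + 8*(4/((-2/5 + 8/5) + 0))))*(-4*(-1)) = (-34 + (7 + 8*(4/(6/5 + 0))))*4 = (-34 + (7 + 8*(4/(6/5))))*4 = (-34 + (7 + 8*((5/6)*4)))*4 = (-34 + (7 + 8*(10/3)))*4 = (-34 + (7 + 80/3))*4 = (-34 + 101/3)*4 = -1/3*4 = -4/3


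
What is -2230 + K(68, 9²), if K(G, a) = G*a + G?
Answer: 3346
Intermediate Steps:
K(G, a) = G + G*a
-2230 + K(68, 9²) = -2230 + 68*(1 + 9²) = -2230 + 68*(1 + 81) = -2230 + 68*82 = -2230 + 5576 = 3346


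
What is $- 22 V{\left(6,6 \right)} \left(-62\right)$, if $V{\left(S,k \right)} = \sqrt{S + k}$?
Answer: $2728 \sqrt{3} \approx 4725.0$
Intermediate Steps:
$- 22 V{\left(6,6 \right)} \left(-62\right) = - 22 \sqrt{6 + 6} \left(-62\right) = - 22 \sqrt{12} \left(-62\right) = - 22 \cdot 2 \sqrt{3} \left(-62\right) = - 44 \sqrt{3} \left(-62\right) = 2728 \sqrt{3}$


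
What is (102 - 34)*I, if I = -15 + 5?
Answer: -680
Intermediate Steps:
I = -10
(102 - 34)*I = (102 - 34)*(-10) = 68*(-10) = -680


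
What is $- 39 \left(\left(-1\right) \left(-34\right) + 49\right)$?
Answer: $-3237$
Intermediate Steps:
$- 39 \left(\left(-1\right) \left(-34\right) + 49\right) = - 39 \left(34 + 49\right) = \left(-39\right) 83 = -3237$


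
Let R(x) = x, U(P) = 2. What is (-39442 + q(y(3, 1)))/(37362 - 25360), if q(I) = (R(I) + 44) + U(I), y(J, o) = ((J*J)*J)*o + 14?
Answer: -2315/706 ≈ -3.2790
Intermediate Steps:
y(J, o) = 14 + o*J³ (y(J, o) = (J²*J)*o + 14 = J³*o + 14 = o*J³ + 14 = 14 + o*J³)
q(I) = 46 + I (q(I) = (I + 44) + 2 = (44 + I) + 2 = 46 + I)
(-39442 + q(y(3, 1)))/(37362 - 25360) = (-39442 + (46 + (14 + 1*3³)))/(37362 - 25360) = (-39442 + (46 + (14 + 1*27)))/12002 = (-39442 + (46 + (14 + 27)))*(1/12002) = (-39442 + (46 + 41))*(1/12002) = (-39442 + 87)*(1/12002) = -39355*1/12002 = -2315/706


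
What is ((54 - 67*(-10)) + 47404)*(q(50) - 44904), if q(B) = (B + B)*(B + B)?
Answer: -1679859712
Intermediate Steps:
q(B) = 4*B**2 (q(B) = (2*B)*(2*B) = 4*B**2)
((54 - 67*(-10)) + 47404)*(q(50) - 44904) = ((54 - 67*(-10)) + 47404)*(4*50**2 - 44904) = ((54 + 670) + 47404)*(4*2500 - 44904) = (724 + 47404)*(10000 - 44904) = 48128*(-34904) = -1679859712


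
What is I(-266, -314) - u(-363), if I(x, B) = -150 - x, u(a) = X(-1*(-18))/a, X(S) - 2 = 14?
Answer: 42124/363 ≈ 116.04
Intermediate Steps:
X(S) = 16 (X(S) = 2 + 14 = 16)
u(a) = 16/a
I(-266, -314) - u(-363) = (-150 - 1*(-266)) - 16/(-363) = (-150 + 266) - 16*(-1)/363 = 116 - 1*(-16/363) = 116 + 16/363 = 42124/363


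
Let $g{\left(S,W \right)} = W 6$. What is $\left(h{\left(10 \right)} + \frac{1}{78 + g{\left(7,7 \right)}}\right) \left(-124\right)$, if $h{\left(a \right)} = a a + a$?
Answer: $- \frac{409231}{30} \approx -13641.0$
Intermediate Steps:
$h{\left(a \right)} = a + a^{2}$ ($h{\left(a \right)} = a^{2} + a = a + a^{2}$)
$g{\left(S,W \right)} = 6 W$
$\left(h{\left(10 \right)} + \frac{1}{78 + g{\left(7,7 \right)}}\right) \left(-124\right) = \left(10 \left(1 + 10\right) + \frac{1}{78 + 6 \cdot 7}\right) \left(-124\right) = \left(10 \cdot 11 + \frac{1}{78 + 42}\right) \left(-124\right) = \left(110 + \frac{1}{120}\right) \left(-124\right) = \frac{13201}{120} \left(-124\right) = - \frac{409231}{30}$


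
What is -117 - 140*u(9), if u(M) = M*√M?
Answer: -3897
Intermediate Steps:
u(M) = M^(3/2)
-117 - 140*u(9) = -117 - 140*9^(3/2) = -117 - 140*27 = -117 - 3780 = -3897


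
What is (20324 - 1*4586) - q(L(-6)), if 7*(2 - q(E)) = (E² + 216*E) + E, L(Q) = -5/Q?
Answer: 3972007/252 ≈ 15762.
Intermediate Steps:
q(E) = 2 - 31*E - E²/7 (q(E) = 2 - ((E² + 216*E) + E)/7 = 2 - (E² + 217*E)/7 = 2 + (-31*E - E²/7) = 2 - 31*E - E²/7)
(20324 - 1*4586) - q(L(-6)) = (20324 - 1*4586) - (2 - (-155)/(-6) - (-5/(-6))²/7) = (20324 - 4586) - (2 - (-155)*(-1)/6 - (-5*(-⅙))²/7) = 15738 - (2 - 31*⅚ - (⅚)²/7) = 15738 - (2 - 155/6 - ⅐*25/36) = 15738 - (2 - 155/6 - 25/252) = 15738 - 1*(-6031/252) = 15738 + 6031/252 = 3972007/252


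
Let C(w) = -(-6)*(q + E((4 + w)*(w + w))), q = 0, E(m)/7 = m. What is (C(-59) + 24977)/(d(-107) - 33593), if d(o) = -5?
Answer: -297557/33598 ≈ -8.8564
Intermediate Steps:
E(m) = 7*m
C(w) = 84*w*(4 + w) (C(w) = -(-6)*(0 + 7*((4 + w)*(w + w))) = -(-6)*(0 + 7*((4 + w)*(2*w))) = -(-6)*(0 + 7*(2*w*(4 + w))) = -(-6)*(0 + 14*w*(4 + w)) = -(-6)*14*w*(4 + w) = -(-84)*w*(4 + w) = 84*w*(4 + w))
(C(-59) + 24977)/(d(-107) - 33593) = (84*(-59)*(4 - 59) + 24977)/(-5 - 33593) = (84*(-59)*(-55) + 24977)/(-33598) = (272580 + 24977)*(-1/33598) = 297557*(-1/33598) = -297557/33598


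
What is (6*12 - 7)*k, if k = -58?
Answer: -3770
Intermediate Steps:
(6*12 - 7)*k = (6*12 - 7)*(-58) = (72 - 7)*(-58) = 65*(-58) = -3770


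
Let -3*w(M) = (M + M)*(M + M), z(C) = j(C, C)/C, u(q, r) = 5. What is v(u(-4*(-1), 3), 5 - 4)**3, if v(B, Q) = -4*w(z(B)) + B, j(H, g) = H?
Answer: 29791/27 ≈ 1103.4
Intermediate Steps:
z(C) = 1 (z(C) = C/C = 1)
w(M) = -4*M**2/3 (w(M) = -(M + M)*(M + M)/3 = -2*M*2*M/3 = -4*M**2/3)
v(B, Q) = 16/3 + B (v(B, Q) = -(-16)*1**2/3 + B = -(-16)/3 + B = -4*(-4/3) + B = 16/3 + B)
v(u(-4*(-1), 3), 5 - 4)**3 = (16/3 + 5)**3 = (31/3)**3 = 29791/27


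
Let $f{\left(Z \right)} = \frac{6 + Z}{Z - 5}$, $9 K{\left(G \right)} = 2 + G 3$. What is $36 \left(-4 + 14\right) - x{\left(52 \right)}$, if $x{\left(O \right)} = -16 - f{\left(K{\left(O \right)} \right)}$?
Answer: $\frac{42700}{113} \approx 377.88$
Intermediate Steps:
$K{\left(G \right)} = \frac{2}{9} + \frac{G}{3}$ ($K{\left(G \right)} = \frac{2 + G 3}{9} = \frac{2 + 3 G}{9} = \frac{2}{9} + \frac{G}{3}$)
$f{\left(Z \right)} = \frac{6 + Z}{-5 + Z}$
$x{\left(O \right)} = -16 - \frac{\frac{56}{9} + \frac{O}{3}}{- \frac{43}{9} + \frac{O}{3}}$ ($x{\left(O \right)} = -16 - \frac{6 + \left(\frac{2}{9} + \frac{O}{3}\right)}{-5 + \left(\frac{2}{9} + \frac{O}{3}\right)} = -16 - \frac{\frac{56}{9} + \frac{O}{3}}{- \frac{43}{9} + \frac{O}{3}}$)
$36 \left(-4 + 14\right) - x{\left(52 \right)} = 36 \left(-4 + 14\right) - \frac{632 - 2652}{-43 + 3 \cdot 52} = 36 \cdot 10 - \frac{632 - 2652}{-43 + 156} = 360 - \frac{1}{113} \left(-2020\right) = 360 - - \frac{2020}{113} = 360 + \frac{2020}{113} = \frac{42700}{113}$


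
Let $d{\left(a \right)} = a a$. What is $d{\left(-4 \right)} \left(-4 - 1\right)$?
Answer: $-80$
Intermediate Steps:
$d{\left(a \right)} = a^{2}$
$d{\left(-4 \right)} \left(-4 - 1\right) = \left(-4\right)^{2} \left(-4 - 1\right) = 16 \left(-5\right) = -80$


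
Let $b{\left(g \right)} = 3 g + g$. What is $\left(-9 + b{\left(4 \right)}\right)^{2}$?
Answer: $49$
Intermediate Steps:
$b{\left(g \right)} = 4 g$
$\left(-9 + b{\left(4 \right)}\right)^{2} = \left(-9 + 4 \cdot 4\right)^{2} = \left(-9 + 16\right)^{2} = 7^{2} = 49$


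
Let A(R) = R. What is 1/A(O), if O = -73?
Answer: -1/73 ≈ -0.013699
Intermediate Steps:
1/A(O) = 1/(-73) = -1/73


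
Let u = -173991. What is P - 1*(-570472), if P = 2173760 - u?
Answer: 2918223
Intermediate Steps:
P = 2347751 (P = 2173760 - 1*(-173991) = 2173760 + 173991 = 2347751)
P - 1*(-570472) = 2347751 - 1*(-570472) = 2347751 + 570472 = 2918223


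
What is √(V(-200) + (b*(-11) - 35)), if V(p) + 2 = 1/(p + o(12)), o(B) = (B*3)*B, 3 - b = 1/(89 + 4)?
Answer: 5*I*√325295958/10788 ≈ 8.3593*I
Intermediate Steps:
b = 278/93 (b = 3 - 1/(89 + 4) = 3 - 1/93 = 278/93 ≈ 2.9892)
o(B) = 3*B² (o(B) = (3*B)*B = 3*B²)
V(p) = -2 + 1/(432 + p) (V(p) = -2 + 1/(p + 3*12²) = -2 + 1/(p + 3*144) = -2 + 1/(p + 432) = -2 + 1/(432 + p))
√(V(-200) + (b*(-11) - 35)) = √((-863 - 2*(-200))/(432 - 200) + ((278/93)*(-11) - 35)) = √((-863 + 400)/232 + (-3058/93 - 35)) = √((1/232)*(-463) - 6313/93) = √(-463/232 - 6313/93) = √(-1507675/21576) = 5*I*√325295958/10788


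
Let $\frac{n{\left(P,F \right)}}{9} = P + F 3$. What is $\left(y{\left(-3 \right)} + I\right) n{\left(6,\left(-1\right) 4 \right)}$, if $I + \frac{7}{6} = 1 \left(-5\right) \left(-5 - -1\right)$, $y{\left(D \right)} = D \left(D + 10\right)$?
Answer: $117$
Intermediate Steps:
$y{\left(D \right)} = D \left(10 + D\right)$
$n{\left(P,F \right)} = 9 P + 27 F$ ($n{\left(P,F \right)} = 9 \left(P + F 3\right) = 9 \left(P + 3 F\right) = 9 P + 27 F$)
$I = \frac{113}{6}$ ($I = - \frac{7}{6} + 1 \left(-5\right) \left(-5 - -1\right) = - \frac{7}{6} - 5 \left(-5 + 1\right) = - \frac{7}{6} - -20 = - \frac{7}{6} + 20 = \frac{113}{6} \approx 18.833$)
$\left(y{\left(-3 \right)} + I\right) n{\left(6,\left(-1\right) 4 \right)} = \left(- 3 \left(10 - 3\right) + \frac{113}{6}\right) \left(9 \cdot 6 + 27 \left(\left(-1\right) 4\right)\right) = \left(\left(-3\right) 7 + \frac{113}{6}\right) \left(54 + 27 \left(-4\right)\right) = \left(-21 + \frac{113}{6}\right) \left(54 - 108\right) = \left(- \frac{13}{6}\right) \left(-54\right) = 117$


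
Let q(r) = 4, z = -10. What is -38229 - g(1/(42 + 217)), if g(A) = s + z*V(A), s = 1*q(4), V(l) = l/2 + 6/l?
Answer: -5877482/259 ≈ -22693.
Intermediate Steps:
V(l) = l/2 + 6/l (V(l) = l*(1/2) + 6/l = l/2 + 6/l)
s = 4 (s = 1*4 = 4)
g(A) = 4 - 60/A - 5*A (g(A) = 4 - 10*(A/2 + 6/A) = 4 + (-60/A - 5*A) = 4 - 60/A - 5*A)
-38229 - g(1/(42 + 217)) = -38229 - (4 - 60/(1/(42 + 217)) - 5/(42 + 217)) = -38229 - (4 - 60/(1/259) - 5/259) = -38229 - (4 - 60/1/259 - 5*1/259) = -38229 - (4 - 60*259 - 5/259) = -38229 - (4 - 15540 - 5/259) = -38229 - 1*(-4023829/259) = -38229 + 4023829/259 = -5877482/259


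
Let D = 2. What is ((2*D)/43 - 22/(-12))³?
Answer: 122763473/17173512 ≈ 7.1484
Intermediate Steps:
((2*D)/43 - 22/(-12))³ = ((2*2)/43 - 22/(-12))³ = (4*(1/43) - 22*(-1/12))³ = (4/43 + 11/6)³ = (497/258)³ = 122763473/17173512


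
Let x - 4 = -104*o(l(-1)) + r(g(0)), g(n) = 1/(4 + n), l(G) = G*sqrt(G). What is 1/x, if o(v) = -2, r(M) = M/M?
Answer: 1/213 ≈ 0.0046948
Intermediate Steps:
l(G) = G**(3/2)
r(M) = 1
x = 213 (x = 4 + (-104*(-2) + 1) = 4 + (208 + 1) = 4 + 209 = 213)
1/x = 1/213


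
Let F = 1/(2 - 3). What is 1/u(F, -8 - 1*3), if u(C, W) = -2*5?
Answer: -⅒ ≈ -0.10000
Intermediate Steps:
F = -1 (F = 1/(-1) = -1)
u(C, W) = -10
1/u(F, -8 - 1*3) = 1/(-10) = -⅒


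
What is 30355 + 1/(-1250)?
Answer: 37943749/1250 ≈ 30355.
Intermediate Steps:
30355 + 1/(-1250) = 30355 - 1/1250 = 37943749/1250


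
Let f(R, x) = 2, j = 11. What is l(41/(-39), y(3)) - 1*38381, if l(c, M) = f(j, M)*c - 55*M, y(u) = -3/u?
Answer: -1494796/39 ≈ -38328.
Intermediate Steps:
l(c, M) = -55*M + 2*c (l(c, M) = 2*c - 55*M = -55*M + 2*c)
l(41/(-39), y(3)) - 1*38381 = (-(-165)/3 + 2*(41/(-39))) - 1*38381 = (-(-165)/3 + 2*(41*(-1/39))) - 38381 = (-55*(-1) + 2*(-41/39)) - 38381 = (55 - 82/39) - 38381 = 2063/39 - 38381 = -1494796/39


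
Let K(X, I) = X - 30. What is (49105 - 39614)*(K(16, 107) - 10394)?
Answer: -98782328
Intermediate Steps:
K(X, I) = -30 + X
(49105 - 39614)*(K(16, 107) - 10394) = (49105 - 39614)*((-30 + 16) - 10394) = 9491*(-14 - 10394) = 9491*(-10408) = -98782328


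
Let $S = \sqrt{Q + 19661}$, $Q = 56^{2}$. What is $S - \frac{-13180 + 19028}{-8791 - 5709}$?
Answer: $\frac{1462}{3625} + 3 \sqrt{2533} \approx 151.39$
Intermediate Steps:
$Q = 3136$
$S = 3 \sqrt{2533}$ ($S = \sqrt{3136 + 19661} = \sqrt{22797} = 3 \sqrt{2533} \approx 150.99$)
$S - \frac{-13180 + 19028}{-8791 - 5709} = 3 \sqrt{2533} - \frac{-13180 + 19028}{-8791 - 5709} = 3 \sqrt{2533} - \frac{5848}{-14500} = 3 \sqrt{2533} - 5848 \left(- \frac{1}{14500}\right) = 3 \sqrt{2533} - - \frac{1462}{3625} = 3 \sqrt{2533} + \frac{1462}{3625} = \frac{1462}{3625} + 3 \sqrt{2533}$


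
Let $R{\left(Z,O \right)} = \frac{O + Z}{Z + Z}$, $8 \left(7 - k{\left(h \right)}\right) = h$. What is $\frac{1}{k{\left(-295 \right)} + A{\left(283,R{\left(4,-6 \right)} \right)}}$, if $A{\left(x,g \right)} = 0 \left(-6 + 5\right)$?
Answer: $\frac{8}{351} \approx 0.022792$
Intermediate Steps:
$k{\left(h \right)} = 7 - \frac{h}{8}$
$R{\left(Z,O \right)} = \frac{O + Z}{2 Z}$
$A{\left(x,g \right)} = 0$ ($A{\left(x,g \right)} = 0 \left(-1\right) = 0$)
$\frac{1}{k{\left(-295 \right)} + A{\left(283,R{\left(4,-6 \right)} \right)}} = \frac{1}{\left(7 - - \frac{295}{8}\right) + 0} = \frac{1}{\left(7 + \frac{295}{8}\right) + 0} = \frac{1}{\frac{351}{8} + 0} = \frac{1}{\frac{351}{8}} = \frac{8}{351}$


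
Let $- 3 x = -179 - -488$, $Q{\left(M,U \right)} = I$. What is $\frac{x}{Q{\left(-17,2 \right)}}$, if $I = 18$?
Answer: $- \frac{103}{18} \approx -5.7222$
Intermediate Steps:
$Q{\left(M,U \right)} = 18$
$x = -103$ ($x = - \frac{-179 - -488}{3} = - \frac{-179 + 488}{3} = \left(- \frac{1}{3}\right) 309 = -103$)
$\frac{x}{Q{\left(-17,2 \right)}} = - \frac{103}{18}$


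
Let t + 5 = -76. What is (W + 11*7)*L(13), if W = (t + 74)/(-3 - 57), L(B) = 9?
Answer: 13881/20 ≈ 694.05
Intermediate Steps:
t = -81 (t = -5 - 76 = -81)
W = 7/60 (W = (-81 + 74)/(-3 - 57) = -7/(-60) = -7*(-1/60) = 7/60 ≈ 0.11667)
(W + 11*7)*L(13) = (7/60 + 11*7)*9 = (7/60 + 77)*9 = (4627/60)*9 = 13881/20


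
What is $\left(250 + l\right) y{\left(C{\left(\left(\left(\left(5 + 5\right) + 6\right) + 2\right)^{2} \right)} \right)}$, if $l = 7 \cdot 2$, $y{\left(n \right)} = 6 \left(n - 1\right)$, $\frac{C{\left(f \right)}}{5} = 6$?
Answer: $45936$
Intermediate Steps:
$C{\left(f \right)} = 30$ ($C{\left(f \right)} = 5 \cdot 6 = 30$)
$y{\left(n \right)} = -6 + 6 n$ ($y{\left(n \right)} = 6 \left(-1 + n\right) = -6 + 6 n$)
$l = 14$
$\left(250 + l\right) y{\left(C{\left(\left(\left(\left(5 + 5\right) + 6\right) + 2\right)^{2} \right)} \right)} = \left(250 + 14\right) \left(-6 + 6 \cdot 30\right) = 264 \left(-6 + 180\right) = 264 \cdot 174 = 45936$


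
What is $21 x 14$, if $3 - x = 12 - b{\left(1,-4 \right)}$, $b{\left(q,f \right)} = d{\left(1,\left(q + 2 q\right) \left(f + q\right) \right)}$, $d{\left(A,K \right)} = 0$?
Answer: $-2646$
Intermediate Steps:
$b{\left(q,f \right)} = 0$
$x = -9$ ($x = 3 - \left(12 - 0\right) = 3 - \left(12 + 0\right) = 3 - 12 = -9$)
$21 x 14 = 21 \left(-9\right) 14 = \left(-189\right) 14 = -2646$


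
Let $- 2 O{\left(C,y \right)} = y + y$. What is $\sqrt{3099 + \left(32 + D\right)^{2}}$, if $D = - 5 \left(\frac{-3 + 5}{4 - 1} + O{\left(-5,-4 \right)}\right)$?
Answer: $\frac{7 \sqrt{583}}{3} \approx 56.339$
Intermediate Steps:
$O{\left(C,y \right)} = - y$ ($O{\left(C,y \right)} = - \frac{y + y}{2} = - \frac{2 y}{2} = - y$)
$D = - \frac{70}{3}$ ($D = - 5 \left(\frac{-3 + 5}{4 - 1} - -4\right) = - 5 \left(\frac{2}{3} + 4\right) = \left(-5\right) \frac{14}{3} = - \frac{70}{3} \approx -23.333$)
$\sqrt{3099 + \left(32 + D\right)^{2}} = \sqrt{3099 + \left(32 - \frac{70}{3}\right)^{2}} = \sqrt{3099 + \left(\frac{26}{3}\right)^{2}} = \sqrt{3099 + \frac{676}{9}} = \sqrt{\frac{28567}{9}} = \frac{7 \sqrt{583}}{3}$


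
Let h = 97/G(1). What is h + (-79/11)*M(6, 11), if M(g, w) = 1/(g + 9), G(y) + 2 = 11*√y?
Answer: 5098/495 ≈ 10.299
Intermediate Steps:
G(y) = -2 + 11*√y
M(g, w) = 1/(9 + g)
h = 97/9 (h = 97/(-2 + 11*√1) = 97/(-2 + 11*1) = 97/(-2 + 11) = 97/9 ≈ 10.778)
h + (-79/11)*M(6, 11) = 97/9 + (-79/11)/(9 + 6) = 97/9 - 79*1/11/15 = 97/9 - 79/11*1/15 = 97/9 - 79/165 = 5098/495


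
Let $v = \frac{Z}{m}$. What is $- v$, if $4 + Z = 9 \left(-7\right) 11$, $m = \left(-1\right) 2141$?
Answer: $- \frac{697}{2141} \approx -0.32555$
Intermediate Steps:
$m = -2141$
$Z = -697$ ($Z = -4 + 9 \left(-7\right) 11 = -4 - 693 = -697$)
$v = \frac{697}{2141}$ ($v = - \frac{697}{-2141} = \left(-697\right) \left(- \frac{1}{2141}\right) = \frac{697}{2141} \approx 0.32555$)
$- v = \left(-1\right) \frac{697}{2141} = - \frac{697}{2141}$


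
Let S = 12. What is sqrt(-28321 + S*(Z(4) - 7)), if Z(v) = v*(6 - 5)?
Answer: I*sqrt(28357) ≈ 168.4*I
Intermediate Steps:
Z(v) = v (Z(v) = v*1 = v)
sqrt(-28321 + S*(Z(4) - 7)) = sqrt(-28321 + 12*(4 - 7)) = sqrt(-28321 + 12*(-3)) = sqrt(-28321 - 36) = sqrt(-28357) = I*sqrt(28357)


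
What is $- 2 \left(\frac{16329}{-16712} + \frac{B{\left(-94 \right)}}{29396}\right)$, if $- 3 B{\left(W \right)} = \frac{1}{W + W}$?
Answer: $\frac{33840511433}{17317124808} \approx 1.9542$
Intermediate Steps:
$B{\left(W \right)} = - \frac{1}{6 W}$ ($B{\left(W \right)} = - \frac{1}{3 \left(W + W\right)} = - \frac{1}{3 \cdot 2 W} = - \frac{\frac{1}{2} \frac{1}{W}}{3} = - \frac{1}{6 W}$)
$- 2 \left(\frac{16329}{-16712} + \frac{B{\left(-94 \right)}}{29396}\right) = - 2 \left(\frac{16329}{-16712} + \frac{\left(- \frac{1}{6}\right) \frac{1}{-94}}{29396}\right) = - 2 \left(16329 \left(- \frac{1}{16712}\right) + \left(- \frac{1}{6}\right) \left(- \frac{1}{94}\right) \frac{1}{29396}\right) = - 2 \left(- \frac{16329}{16712} + \frac{1}{564} \cdot \frac{1}{29396}\right) = - 2 \left(- \frac{16329}{16712} + \frac{1}{16579344}\right) = \left(-2\right) \left(- \frac{33840511433}{34634249616}\right) = \frac{33840511433}{17317124808}$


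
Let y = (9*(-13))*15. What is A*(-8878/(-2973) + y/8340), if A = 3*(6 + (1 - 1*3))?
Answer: 4588327/137749 ≈ 33.309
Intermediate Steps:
y = -1755 (y = -117*15 = -1755)
A = 12 (A = 3*(6 + (1 - 3)) = 3*(6 - 2) = 3*4 = 12)
A*(-8878/(-2973) + y/8340) = 12*(-8878/(-2973) - 1755/8340) = 12*(-8878*(-1/2973) - 1755*1/8340) = 12*(8878/2973 - 117/556) = 12*(4588327/1652988) = 4588327/137749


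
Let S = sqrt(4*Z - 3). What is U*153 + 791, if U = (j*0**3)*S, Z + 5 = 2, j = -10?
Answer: 791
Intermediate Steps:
Z = -3 (Z = -5 + 2 = -3)
S = I*sqrt(15) (S = sqrt(4*(-3) - 3) = sqrt(-12 - 3) = sqrt(-15) = I*sqrt(15) ≈ 3.873*I)
U = 0 (U = (-10*0**3)*(I*sqrt(15)) = (-10*0)*(I*sqrt(15)) = 0*(I*sqrt(15)) = 0)
U*153 + 791 = 0*153 + 791 = 0 + 791 = 791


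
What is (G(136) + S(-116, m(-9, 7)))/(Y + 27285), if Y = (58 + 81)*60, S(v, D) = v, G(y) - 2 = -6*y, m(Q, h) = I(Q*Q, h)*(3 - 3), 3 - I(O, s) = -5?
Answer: -62/2375 ≈ -0.026105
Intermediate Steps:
I(O, s) = 8 (I(O, s) = 3 - 1*(-5) = 3 + 5 = 8)
m(Q, h) = 0 (m(Q, h) = 8*(3 - 3) = 8*0 = 0)
G(y) = 2 - 6*y
Y = 8340 (Y = 139*60 = 8340)
(G(136) + S(-116, m(-9, 7)))/(Y + 27285) = ((2 - 6*136) - 116)/(8340 + 27285) = ((2 - 816) - 116)/35625 = (-814 - 116)*(1/35625) = -930*1/35625 = -62/2375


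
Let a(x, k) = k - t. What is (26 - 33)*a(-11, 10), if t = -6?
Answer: -112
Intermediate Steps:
a(x, k) = 6 + k (a(x, k) = k - 1*(-6) = k + 6 = 6 + k)
(26 - 33)*a(-11, 10) = (26 - 33)*(6 + 10) = -7*16 = -112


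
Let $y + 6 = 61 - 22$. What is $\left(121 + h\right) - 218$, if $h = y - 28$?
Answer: $-92$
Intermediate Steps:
$y = 33$ ($y = -6 + \left(61 - 22\right) = -6 + 39 = 33$)
$h = 5$ ($h = 33 - 28 = 5$)
$\left(121 + h\right) - 218 = \left(121 + 5\right) - 218 = 126 - 218 = -92$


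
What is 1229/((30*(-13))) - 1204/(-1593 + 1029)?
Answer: -6211/6110 ≈ -1.0165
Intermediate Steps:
1229/((30*(-13))) - 1204/(-1593 + 1029) = 1229/(-390) - 1204/(-564) = 1229*(-1/390) - 1204*(-1/564) = -1229/390 + 301/141 = -6211/6110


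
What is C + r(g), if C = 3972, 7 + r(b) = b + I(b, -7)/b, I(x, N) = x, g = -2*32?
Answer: 3902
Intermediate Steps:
g = -64
r(b) = -6 + b (r(b) = -7 + (b + b/b) = -7 + (b + 1) = -7 + (1 + b) = -6 + b)
C + r(g) = 3972 + (-6 - 64) = 3972 - 70 = 3902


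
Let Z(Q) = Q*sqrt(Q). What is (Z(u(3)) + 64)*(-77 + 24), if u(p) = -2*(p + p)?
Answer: -3392 + 1272*I*sqrt(3) ≈ -3392.0 + 2203.2*I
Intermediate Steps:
u(p) = -4*p
Z(Q) = Q**(3/2)
(Z(u(3)) + 64)*(-77 + 24) = ((-4*3)**(3/2) + 64)*(-77 + 24) = ((-12)**(3/2) + 64)*(-53) = (-24*I*sqrt(3) + 64)*(-53) = (64 - 24*I*sqrt(3))*(-53) = -3392 + 1272*I*sqrt(3)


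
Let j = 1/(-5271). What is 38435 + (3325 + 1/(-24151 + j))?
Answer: 5316044737449/127299922 ≈ 41760.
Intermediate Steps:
j = -1/5271 ≈ -0.00018972
38435 + (3325 + 1/(-24151 + j)) = 38435 + (3325 + 1/(-24151 - 1/5271)) = 38435 + (3325 + 1/(-127299922/5271)) = 38435 + (3325 - 5271/127299922) = 38435 + 423272235379/127299922 = 5316044737449/127299922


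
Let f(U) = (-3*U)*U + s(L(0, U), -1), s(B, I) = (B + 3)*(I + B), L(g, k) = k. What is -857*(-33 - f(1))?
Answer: 25710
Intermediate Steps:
s(B, I) = (3 + B)*(B + I)
f(U) = -3 - 2*U² + 2*U (f(U) = (-3*U)*U + (U² + 3*U + 3*(-1) + U*(-1)) = -3*U² + (U² + 3*U - 3 - U) = -3*U² + (-3 + U² + 2*U) = -3 - 2*U² + 2*U)
-857*(-33 - f(1)) = -857*(-33 - (-3 - 2*1² + 2*1)) = -857*(-33 - (-3 - 2*1 + 2)) = -857*(-33 - (-3 - 2 + 2)) = -857*(-33 - 1*(-3)) = -857*(-33 + 3) = -857*(-30) = 25710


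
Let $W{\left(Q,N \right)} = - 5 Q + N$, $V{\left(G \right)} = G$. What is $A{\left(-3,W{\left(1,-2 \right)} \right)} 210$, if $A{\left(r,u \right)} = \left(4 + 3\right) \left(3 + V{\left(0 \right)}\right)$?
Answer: $4410$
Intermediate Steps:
$W{\left(Q,N \right)} = N - 5 Q$
$A{\left(r,u \right)} = 21$ ($A{\left(r,u \right)} = \left(4 + 3\right) \left(3 + 0\right) = 7 \cdot 3 = 21$)
$A{\left(-3,W{\left(1,-2 \right)} \right)} 210 = 21 \cdot 210 = 4410$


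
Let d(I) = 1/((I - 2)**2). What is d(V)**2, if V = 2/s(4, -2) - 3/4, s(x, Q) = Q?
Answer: 256/50625 ≈ 0.0050568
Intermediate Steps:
V = -7/4 (V = 2/(-2) - 3/4 = 2*(-1/2) - 3*1/4 = -1 - 3/4 = -7/4 ≈ -1.7500)
d(I) = (-2 + I)**(-2) (d(I) = 1/((-2 + I)**2) = (-2 + I)**(-2))
d(V)**2 = ((-2 - 7/4)**(-2))**2 = ((-15/4)**(-2))**2 = (16/225)**2 = 256/50625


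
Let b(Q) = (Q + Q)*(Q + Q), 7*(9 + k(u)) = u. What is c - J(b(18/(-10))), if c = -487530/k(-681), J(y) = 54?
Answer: 562089/124 ≈ 4533.0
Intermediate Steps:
k(u) = -9 + u/7
b(Q) = 4*Q**2 (b(Q) = (2*Q)*(2*Q) = 4*Q**2)
c = 568785/124 (c = -487530/(-9 + (1/7)*(-681)) = -487530/(-9 - 681/7) = -487530/(-744/7) = -487530*(-7/744) = 568785/124 ≈ 4587.0)
c - J(b(18/(-10))) = 568785/124 - 1*54 = 568785/124 - 54 = 562089/124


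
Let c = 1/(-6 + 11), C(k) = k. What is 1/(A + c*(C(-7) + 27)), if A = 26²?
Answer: 1/680 ≈ 0.0014706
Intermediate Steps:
A = 676
c = ⅕ (c = 1/5 = ⅕ ≈ 0.20000)
1/(A + c*(C(-7) + 27)) = 1/(676 + (-7 + 27)/5) = 1/(676 + (⅕)*20) = 1/(676 + 4) = 1/680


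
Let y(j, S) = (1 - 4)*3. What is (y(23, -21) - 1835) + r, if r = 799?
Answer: -1045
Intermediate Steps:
y(j, S) = -9 (y(j, S) = -3*3 = -9)
(y(23, -21) - 1835) + r = (-9 - 1835) + 799 = -1844 + 799 = -1045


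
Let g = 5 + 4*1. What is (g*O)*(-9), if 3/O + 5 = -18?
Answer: 243/23 ≈ 10.565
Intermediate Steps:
O = -3/23 (O = 3/(-5 - 18) = 3/(-23) = 3*(-1/23) = -3/23 ≈ -0.13043)
g = 9 (g = 5 + 4 = 9)
(g*O)*(-9) = (9*(-3/23))*(-9) = -27/23*(-9) = 243/23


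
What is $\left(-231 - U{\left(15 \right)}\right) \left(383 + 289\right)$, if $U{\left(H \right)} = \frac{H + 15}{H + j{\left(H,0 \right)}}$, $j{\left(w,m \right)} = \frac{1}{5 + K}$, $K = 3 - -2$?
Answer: $- \frac{23641632}{151} \approx -1.5657 \cdot 10^{5}$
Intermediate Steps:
$K = 5$ ($K = 3 + 2 = 5$)
$j{\left(w,m \right)} = \frac{1}{10}$ ($j{\left(w,m \right)} = \frac{1}{5 + 5} = \frac{1}{10}$)
$U{\left(H \right)} = \frac{15 + H}{\frac{1}{10} + H}$ ($U{\left(H \right)} = \frac{H + 15}{H + \frac{1}{10}} = \frac{15 + H}{\frac{1}{10} + H}$)
$\left(-231 - U{\left(15 \right)}\right) \left(383 + 289\right) = \left(-231 - \frac{10 \left(15 + 15\right)}{1 + 10 \cdot 15}\right) \left(383 + 289\right) = \left(-231 - 10 \frac{1}{1 + 150} \cdot 30\right) 672 = \left(-231 - 10 \cdot \frac{1}{151} \cdot 30\right) 672 = \left(-231 - \frac{300}{151}\right) 672 = \left(- \frac{35181}{151}\right) 672 = - \frac{23641632}{151}$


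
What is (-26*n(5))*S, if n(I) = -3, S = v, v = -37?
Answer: -2886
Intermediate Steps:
S = -37
(-26*n(5))*S = -26*(-3)*(-37) = 78*(-37) = -2886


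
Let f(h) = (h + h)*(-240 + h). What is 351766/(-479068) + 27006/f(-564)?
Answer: -12753462341/18103021584 ≈ -0.70449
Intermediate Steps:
f(h) = 2*h*(-240 + h) (f(h) = (2*h)*(-240 + h) = 2*h*(-240 + h))
351766/(-479068) + 27006/f(-564) = 351766/(-479068) + 27006/((2*(-564)*(-240 - 564))) = 351766*(-1/479068) + 27006/((2*(-564)*(-804))) = -175883/239534 + 27006/906912 = -175883/239534 + 27006*(1/906912) = -175883/239534 + 4501/151152 = -12753462341/18103021584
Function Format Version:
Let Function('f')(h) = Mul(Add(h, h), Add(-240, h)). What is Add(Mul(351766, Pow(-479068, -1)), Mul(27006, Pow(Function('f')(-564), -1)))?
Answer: Rational(-12753462341, 18103021584) ≈ -0.70449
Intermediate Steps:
Function('f')(h) = Mul(2, h, Add(-240, h)) (Function('f')(h) = Mul(Mul(2, h), Add(-240, h)) = Mul(2, h, Add(-240, h)))
Add(Mul(351766, Pow(-479068, -1)), Mul(27006, Pow(Function('f')(-564), -1))) = Add(Mul(351766, Pow(-479068, -1)), Mul(27006, Pow(Mul(2, -564, Add(-240, -564)), -1))) = Add(Mul(351766, Rational(-1, 479068)), Mul(27006, Pow(Mul(2, -564, -804), -1))) = Add(Rational(-175883, 239534), Mul(27006, Pow(906912, -1))) = Add(Rational(-175883, 239534), Mul(27006, Rational(1, 906912))) = Add(Rational(-175883, 239534), Rational(4501, 151152)) = Rational(-12753462341, 18103021584)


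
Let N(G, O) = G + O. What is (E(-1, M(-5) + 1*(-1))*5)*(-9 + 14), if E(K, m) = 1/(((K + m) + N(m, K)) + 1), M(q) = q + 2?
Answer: -25/9 ≈ -2.7778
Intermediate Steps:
M(q) = 2 + q
E(K, m) = 1/(1 + 2*K + 2*m) (E(K, m) = 1/(((K + m) + (m + K)) + 1) = 1/(((K + m) + (K + m)) + 1) = 1/((2*K + 2*m) + 1) = 1/(1 + 2*K + 2*m))
(E(-1, M(-5) + 1*(-1))*5)*(-9 + 14) = (5/(1 + 2*(-1) + 2*((2 - 5) + 1*(-1))))*(-9 + 14) = (5/(1 - 2 + 2*(-3 - 1)))*5 = (5/(1 - 2 + 2*(-4)))*5 = (5/(1 - 2 - 8))*5 = (5/(-9))*5 = -1/9*5*5 = -5/9*5 = -25/9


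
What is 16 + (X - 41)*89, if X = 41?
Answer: 16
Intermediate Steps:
16 + (X - 41)*89 = 16 + (41 - 41)*89 = 16 + 0*89 = 16 + 0 = 16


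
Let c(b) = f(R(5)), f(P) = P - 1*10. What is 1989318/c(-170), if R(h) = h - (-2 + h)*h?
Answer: -994659/10 ≈ -99466.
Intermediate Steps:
R(h) = h - h*(-2 + h)
f(P) = -10 + P (f(P) = P - 10 = -10 + P)
c(b) = -20 (c(b) = -10 + 5*(3 - 1*5) = -10 + 5*(3 - 5) = -10 + 5*(-2) = -10 - 10 = -20)
1989318/c(-170) = 1989318/(-20) = 1989318*(-1/20) = -994659/10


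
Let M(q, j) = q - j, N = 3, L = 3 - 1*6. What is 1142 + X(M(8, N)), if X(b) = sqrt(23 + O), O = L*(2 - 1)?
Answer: 1142 + 2*sqrt(5) ≈ 1146.5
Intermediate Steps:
L = -3 (L = 3 - 6 = -3)
O = -3 (O = -3*(2 - 1) = -3*1 = -3)
X(b) = 2*sqrt(5) (X(b) = sqrt(23 - 3) = sqrt(20) = 2*sqrt(5))
1142 + X(M(8, N)) = 1142 + 2*sqrt(5)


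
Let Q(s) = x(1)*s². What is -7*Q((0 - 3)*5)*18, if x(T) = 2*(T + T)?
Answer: -113400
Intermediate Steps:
x(T) = 4*T (x(T) = 2*(2*T) = 4*T)
Q(s) = 4*s² (Q(s) = (4*1)*s² = 4*s²)
-7*Q((0 - 3)*5)*18 = -28*((0 - 3)*5)²*18 = -28*(-3*5)²*18 = -28*(-15)²*18 = -28*225*18 = -7*900*18 = -6300*18 = -113400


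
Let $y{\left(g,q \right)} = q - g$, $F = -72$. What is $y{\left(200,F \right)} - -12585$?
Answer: $12313$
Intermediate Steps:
$y{\left(200,F \right)} - -12585 = \left(-72 - 200\right) - -12585 = \left(-72 - 200\right) + 12585 = -272 + 12585 = 12313$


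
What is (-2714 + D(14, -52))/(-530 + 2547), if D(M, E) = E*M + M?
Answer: -3428/2017 ≈ -1.6996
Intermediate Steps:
D(M, E) = M + E*M
(-2714 + D(14, -52))/(-530 + 2547) = (-2714 + 14*(1 - 52))/(-530 + 2547) = (-2714 + 14*(-51))/2017 = (-2714 - 714)*(1/2017) = -3428*1/2017 = -3428/2017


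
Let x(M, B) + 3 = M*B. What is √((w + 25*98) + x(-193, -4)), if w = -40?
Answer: 17*√11 ≈ 56.383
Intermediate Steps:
x(M, B) = -3 + B*M (x(M, B) = -3 + M*B = -3 + B*M)
√((w + 25*98) + x(-193, -4)) = √((-40 + 25*98) + (-3 - 4*(-193))) = √((-40 + 2450) + (-3 + 772)) = √(2410 + 769) = √3179 = 17*√11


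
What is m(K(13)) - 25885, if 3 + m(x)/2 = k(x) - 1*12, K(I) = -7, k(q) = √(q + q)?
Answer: -25915 + 2*I*√14 ≈ -25915.0 + 7.4833*I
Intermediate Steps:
k(q) = √2*√q (k(q) = √(2*q) = √2*√q)
m(x) = -30 + 2*√2*√x (m(x) = -6 + 2*(√2*√x - 1*12) = -6 + 2*(√2*√x - 12) = -6 + 2*(-12 + √2*√x) = -6 + (-24 + 2*√2*√x) = -30 + 2*√2*√x)
m(K(13)) - 25885 = (-30 + 2*√2*√(-7)) - 25885 = (-30 + 2*√2*(I*√7)) - 25885 = (-30 + 2*I*√14) - 25885 = -25915 + 2*I*√14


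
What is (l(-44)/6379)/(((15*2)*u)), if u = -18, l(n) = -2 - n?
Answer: -7/574110 ≈ -1.2193e-5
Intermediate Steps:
(l(-44)/6379)/(((15*2)*u)) = ((-2 - 1*(-44))/6379)/(((15*2)*(-18))) = ((-2 + 44)*(1/6379))/((30*(-18))) = (42*(1/6379))/(-540) = (42/6379)*(-1/540) = -7/574110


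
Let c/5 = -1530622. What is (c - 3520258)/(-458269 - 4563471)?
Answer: 2793342/1255435 ≈ 2.2250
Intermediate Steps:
c = -7653110 (c = 5*(-1530622) = -7653110)
(c - 3520258)/(-458269 - 4563471) = (-7653110 - 3520258)/(-458269 - 4563471) = -11173368/(-5021740) = -11173368*(-1/5021740) = 2793342/1255435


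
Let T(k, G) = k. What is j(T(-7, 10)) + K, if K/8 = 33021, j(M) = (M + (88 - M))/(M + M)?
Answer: 1849132/7 ≈ 2.6416e+5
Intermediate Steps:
j(M) = 44/M (j(M) = 88/((2*M)) = 88*(1/(2*M)) = 44/M)
K = 264168 (K = 8*33021 = 264168)
j(T(-7, 10)) + K = 44/(-7) + 264168 = 44*(-⅐) + 264168 = -44/7 + 264168 = 1849132/7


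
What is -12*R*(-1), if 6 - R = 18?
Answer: -144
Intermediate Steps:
R = -12 (R = 6 - 1*18 = 6 - 18 = -12)
-12*R*(-1) = -12*(-12)*(-1) = 144*(-1) = -144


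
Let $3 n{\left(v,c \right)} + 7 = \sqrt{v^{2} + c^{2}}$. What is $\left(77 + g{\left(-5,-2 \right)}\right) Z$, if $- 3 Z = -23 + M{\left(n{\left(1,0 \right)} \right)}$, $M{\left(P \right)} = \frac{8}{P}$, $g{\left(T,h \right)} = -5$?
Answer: $648$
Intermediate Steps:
$n{\left(v,c \right)} = - \frac{7}{3} + \frac{\sqrt{c^{2} + v^{2}}}{3}$ ($n{\left(v,c \right)} = - \frac{7}{3} + \frac{\sqrt{v^{2} + c^{2}}}{3} = - \frac{7}{3} + \frac{\sqrt{c^{2} + v^{2}}}{3}$)
$Z = 9$ ($Z = - \frac{-23 + \frac{8}{- \frac{7}{3} + \frac{\sqrt{0^{2} + 1^{2}}}{3}}}{3} = - \frac{-23 + \frac{8}{- \frac{7}{3} + \frac{\sqrt{0 + 1}}{3}}}{3} = - \frac{-23 + \frac{8}{- \frac{7}{3} + \frac{\sqrt{1}}{3}}}{3} = - \frac{-23 + \frac{8}{- \frac{7}{3} + \frac{1}{3} \cdot 1}}{3} = - \frac{-23 + \frac{8}{- \frac{7}{3} + \frac{1}{3}}}{3} = - \frac{-23 + \frac{8}{-2}}{3} = - \frac{-23 + 8 \left(- \frac{1}{2}\right)}{3} = - \frac{-23 - 4}{3} = \left(- \frac{1}{3}\right) \left(-27\right) = 9$)
$\left(77 + g{\left(-5,-2 \right)}\right) Z = \left(77 - 5\right) 9 = 72 \cdot 9 = 648$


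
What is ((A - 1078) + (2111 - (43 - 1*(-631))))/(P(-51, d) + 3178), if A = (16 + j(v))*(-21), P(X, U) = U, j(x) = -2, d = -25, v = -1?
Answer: 65/3153 ≈ 0.020615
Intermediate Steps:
A = -294 (A = (16 - 2)*(-21) = 14*(-21) = -294)
((A - 1078) + (2111 - (43 - 1*(-631))))/(P(-51, d) + 3178) = ((-294 - 1078) + (2111 - (43 - 1*(-631))))/(-25 + 3178) = (-1372 + (2111 - (43 + 631)))/3153 = (-1372 + (2111 - 1*674))*(1/3153) = (-1372 + (2111 - 674))*(1/3153) = (-1372 + 1437)*(1/3153) = 65*(1/3153) = 65/3153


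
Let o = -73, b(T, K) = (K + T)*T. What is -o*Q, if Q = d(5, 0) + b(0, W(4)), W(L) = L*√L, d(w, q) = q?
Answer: 0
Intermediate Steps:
W(L) = L^(3/2)
b(T, K) = T*(K + T)
Q = 0 (Q = 0 + 0*(4^(3/2) + 0) = 0 + 0*(8 + 0) = 0 + 0*8 = 0 + 0 = 0)
-o*Q = -(-73)*0 = -1*0 = 0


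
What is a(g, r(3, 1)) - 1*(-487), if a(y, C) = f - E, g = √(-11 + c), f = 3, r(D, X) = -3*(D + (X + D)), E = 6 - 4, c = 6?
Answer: 488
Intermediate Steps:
E = 2
r(D, X) = -6*D - 3*X (r(D, X) = -3*(D + (D + X)) = -3*(X + 2*D) = -6*D - 3*X)
g = I*√5 (g = √(-11 + 6) = √(-5) = I*√5 ≈ 2.2361*I)
a(y, C) = 1 (a(y, C) = 3 - 1*2 = 3 - 2 = 1)
a(g, r(3, 1)) - 1*(-487) = 1 - 1*(-487) = 1 + 487 = 488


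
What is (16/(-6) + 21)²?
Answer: 3025/9 ≈ 336.11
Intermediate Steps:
(16/(-6) + 21)² = (16*(-⅙) + 21)² = (-8/3 + 21)² = (55/3)² = 3025/9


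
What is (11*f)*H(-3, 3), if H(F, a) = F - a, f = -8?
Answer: 528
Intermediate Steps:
(11*f)*H(-3, 3) = (11*(-8))*(-3 - 1*3) = -88*(-3 - 3) = -88*(-6) = 528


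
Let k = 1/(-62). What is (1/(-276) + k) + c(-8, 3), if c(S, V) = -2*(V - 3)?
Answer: -169/8556 ≈ -0.019752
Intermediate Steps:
k = -1/62 ≈ -0.016129
c(S, V) = 6 - 2*V (c(S, V) = -2*(-3 + V) = 6 - 2*V)
(1/(-276) + k) + c(-8, 3) = (1/(-276) - 1/62) + (6 - 2*3) = (-1/276 - 1/62) + (6 - 6) = -169/8556 + 0 = -169/8556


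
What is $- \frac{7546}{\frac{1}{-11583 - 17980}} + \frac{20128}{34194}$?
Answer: $\frac{3814039768670}{17097} \approx 2.2308 \cdot 10^{8}$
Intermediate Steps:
$- \frac{7546}{\frac{1}{-11583 - 17980}} + \frac{20128}{34194} = - \frac{7546}{\frac{1}{-29563}} + 20128 \cdot \frac{1}{34194} = - \frac{7546}{- \frac{1}{29563}} + \frac{10064}{17097} = \left(-7546\right) \left(-29563\right) + \frac{10064}{17097} = 223082398 + \frac{10064}{17097} = \frac{3814039768670}{17097}$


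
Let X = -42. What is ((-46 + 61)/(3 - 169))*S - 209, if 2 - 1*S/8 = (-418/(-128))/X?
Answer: -3913653/18592 ≈ -210.50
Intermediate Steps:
S = 5585/336 (S = 16 - 8*(-418/(-128))/(-42) = 16 - 8*(-418*(-1/128))*(-1)/42 = 16 - 209*(-1)/(8*42) = 16 - 8*(-209/2688) = 16 + 209/336 = 5585/336 ≈ 16.622)
((-46 + 61)/(3 - 169))*S - 209 = ((-46 + 61)/(3 - 169))*(5585/336) - 209 = (15/(-166))*(5585/336) - 209 = (15*(-1/166))*(5585/336) - 209 = -15/166*5585/336 - 209 = -27925/18592 - 209 = -3913653/18592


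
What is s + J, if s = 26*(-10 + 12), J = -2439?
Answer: -2387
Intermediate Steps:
s = 52 (s = 26*2 = 52)
s + J = 52 - 2439 = -2387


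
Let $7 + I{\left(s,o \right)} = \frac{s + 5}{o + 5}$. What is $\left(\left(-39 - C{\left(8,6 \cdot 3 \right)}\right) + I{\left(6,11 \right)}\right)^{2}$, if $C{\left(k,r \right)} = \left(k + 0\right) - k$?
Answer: $\frac{525625}{256} \approx 2053.2$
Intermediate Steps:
$C{\left(k,r \right)} = 0$ ($C{\left(k,r \right)} = k - k = 0$)
$I{\left(s,o \right)} = -7 + \frac{5 + s}{5 + o}$ ($I{\left(s,o \right)} = -7 + \frac{s + 5}{o + 5} = -7 + \frac{5 + s}{5 + o}$)
$\left(\left(-39 - C{\left(8,6 \cdot 3 \right)}\right) + I{\left(6,11 \right)}\right)^{2} = \left(\left(-39 - 0\right) + \frac{-30 + 6 - 77}{5 + 11}\right)^{2} = \left(\left(-39 + 0\right) + \frac{-30 + 6 - 77}{16}\right)^{2} = \left(-39 + \frac{1}{16} \left(-101\right)\right)^{2} = \left(-39 - \frac{101}{16}\right)^{2} = \left(- \frac{725}{16}\right)^{2} = \frac{525625}{256}$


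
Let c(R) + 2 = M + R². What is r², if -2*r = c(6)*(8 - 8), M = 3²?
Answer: 0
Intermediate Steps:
M = 9
c(R) = 7 + R² (c(R) = -2 + (9 + R²) = 7 + R²)
r = 0 (r = -(7 + 6²)*(8 - 8)/2 = -(7 + 36)*0/2 = -43*0/2 = -½*0 = 0)
r² = 0² = 0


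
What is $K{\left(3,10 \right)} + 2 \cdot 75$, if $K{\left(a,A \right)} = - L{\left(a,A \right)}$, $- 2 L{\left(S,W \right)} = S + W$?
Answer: $\frac{313}{2} \approx 156.5$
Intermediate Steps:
$L{\left(S,W \right)} = - \frac{S}{2} - \frac{W}{2}$ ($L{\left(S,W \right)} = - \frac{S + W}{2} = - \frac{S}{2} - \frac{W}{2}$)
$K{\left(a,A \right)} = \frac{A}{2} + \frac{a}{2}$ ($K{\left(a,A \right)} = - (- \frac{a}{2} - \frac{A}{2}) = - (- \frac{A}{2} - \frac{a}{2}) = \frac{A}{2} + \frac{a}{2}$)
$K{\left(3,10 \right)} + 2 \cdot 75 = \left(\frac{1}{2} \cdot 10 + \frac{1}{2} \cdot 3\right) + 2 \cdot 75 = \left(5 + \frac{3}{2}\right) + 150 = \frac{13}{2} + 150 = \frac{313}{2}$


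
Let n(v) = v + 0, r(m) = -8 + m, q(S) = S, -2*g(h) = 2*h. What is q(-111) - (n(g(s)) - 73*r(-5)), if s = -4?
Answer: -1064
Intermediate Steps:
g(h) = -h
n(v) = v
q(-111) - (n(g(s)) - 73*r(-5)) = -111 - (-1*(-4) - 73*(-8 - 5)) = -111 - (4 - 73*(-13)) = -111 - (4 + 949) = -111 - 1*953 = -111 - 953 = -1064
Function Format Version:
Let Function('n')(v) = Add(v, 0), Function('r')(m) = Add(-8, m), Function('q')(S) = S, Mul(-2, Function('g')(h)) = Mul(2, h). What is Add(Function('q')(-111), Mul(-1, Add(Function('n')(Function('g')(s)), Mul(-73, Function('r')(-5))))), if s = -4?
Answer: -1064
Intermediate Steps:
Function('g')(h) = Mul(-1, h) (Function('g')(h) = Mul(Rational(-1, 2), Mul(2, h)) = Mul(-1, h))
Function('n')(v) = v
Add(Function('q')(-111), Mul(-1, Add(Function('n')(Function('g')(s)), Mul(-73, Function('r')(-5))))) = Add(-111, Mul(-1, Add(Mul(-1, -4), Mul(-73, Add(-8, -5))))) = Add(-111, Mul(-1, Add(4, Mul(-73, -13)))) = Add(-111, Mul(-1, Add(4, 949))) = Add(-111, Mul(-1, 953)) = Add(-111, -953) = -1064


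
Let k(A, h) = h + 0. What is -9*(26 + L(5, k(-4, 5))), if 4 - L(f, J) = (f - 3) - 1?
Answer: -261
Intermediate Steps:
k(A, h) = h
L(f, J) = 8 - f (L(f, J) = 4 - ((f - 3) - 1) = 4 - ((-3 + f) - 1) = 4 - (-4 + f) = 4 + (4 - f) = 8 - f)
-9*(26 + L(5, k(-4, 5))) = -9*(26 + (8 - 1*5)) = -9*(26 + (8 - 5)) = -9*(26 + 3) = -9*29 = -261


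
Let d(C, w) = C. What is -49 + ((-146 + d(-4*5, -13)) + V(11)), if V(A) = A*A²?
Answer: 1116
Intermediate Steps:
V(A) = A³
-49 + ((-146 + d(-4*5, -13)) + V(11)) = -49 + ((-146 - 4*5) + 11³) = -49 + ((-146 - 20) + 1331) = -49 + (-166 + 1331) = -49 + 1165 = 1116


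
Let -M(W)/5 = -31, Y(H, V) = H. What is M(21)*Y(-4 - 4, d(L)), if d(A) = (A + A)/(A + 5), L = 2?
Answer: -1240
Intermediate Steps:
d(A) = 2*A/(5 + A) (d(A) = (2*A)/(5 + A) = 2*A/(5 + A))
M(W) = 155 (M(W) = -5*(-31) = 155)
M(21)*Y(-4 - 4, d(L)) = 155*(-4 - 4) = 155*(-8) = -1240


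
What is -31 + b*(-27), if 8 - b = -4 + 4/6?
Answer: -337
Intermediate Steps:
b = 34/3 (b = 8 - (-4 + 4/6) = 8 - (-4 + 4*(⅙)) = 8 - (-4 + ⅔) = 8 - 1*(-10/3) = 8 + 10/3 = 34/3 ≈ 11.333)
-31 + b*(-27) = -31 + (34/3)*(-27) = -31 - 306 = -337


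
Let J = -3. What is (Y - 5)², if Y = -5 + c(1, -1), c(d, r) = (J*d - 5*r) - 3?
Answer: 121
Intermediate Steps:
c(d, r) = -3 - 5*r - 3*d (c(d, r) = (-3*d - 5*r) - 3 = (-5*r - 3*d) - 3 = -3 - 5*r - 3*d)
Y = -6 (Y = -5 + (-3 - 5*(-1) - 3*1) = -5 + (-3 + 5 - 3) = -5 - 1 = -6)
(Y - 5)² = (-6 - 5)² = (-11)² = 121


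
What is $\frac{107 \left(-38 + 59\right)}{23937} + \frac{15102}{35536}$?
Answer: $\frac{73557661}{141770872} \approx 0.51885$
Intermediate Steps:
$\frac{107 \left(-38 + 59\right)}{23937} + \frac{15102}{35536} = 107 \cdot 21 \cdot \frac{1}{23937} + 15102 \cdot \frac{1}{35536} = 2247 \cdot \frac{1}{23937} + \frac{7551}{17768} = \frac{749}{7979} + \frac{7551}{17768} = \frac{73557661}{141770872}$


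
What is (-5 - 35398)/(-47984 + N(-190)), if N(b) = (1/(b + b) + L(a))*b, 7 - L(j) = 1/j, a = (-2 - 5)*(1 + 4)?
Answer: 165214/230155 ≈ 0.71784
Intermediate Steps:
a = -35 (a = -7*5 = -35)
L(j) = 7 - 1/j
N(b) = b*(246/35 + 1/(2*b)) (N(b) = (1/(b + b) + (7 - 1/(-35)))*b = (1/(2*b) + (7 - 1*(-1/35)))*b = (1/(2*b) + (7 + 1/35))*b = (1/(2*b) + 246/35)*b = (246/35 + 1/(2*b))*b = b*(246/35 + 1/(2*b)))
(-5 - 35398)/(-47984 + N(-190)) = (-5 - 35398)/(-47984 + (1/2 + (246/35)*(-190))) = -35403/(-47984 + (1/2 - 9348/7)) = -35403/(-47984 - 18689/14) = -35403/(-690465/14) = -35403*(-14/690465) = 165214/230155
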